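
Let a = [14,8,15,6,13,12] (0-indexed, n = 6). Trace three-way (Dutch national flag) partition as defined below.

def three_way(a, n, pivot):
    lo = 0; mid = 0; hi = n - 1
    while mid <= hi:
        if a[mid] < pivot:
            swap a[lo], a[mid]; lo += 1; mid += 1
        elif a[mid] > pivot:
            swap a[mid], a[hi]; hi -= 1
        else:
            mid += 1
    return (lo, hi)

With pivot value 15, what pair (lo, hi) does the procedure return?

pivot = 15; lo=0, mid=0, hi=5
a[mid]=14<15: swap a[0],a[0]; lo=1,mid=1 → [14,8,15,6,13,12]
a[mid]=8<15: swap a[1],a[1]; lo=2,mid=2 → [14,8,15,6,13,12]
a[mid]=15=15: mid=3
a[mid]=6<15: swap a[2],a[3]; lo=3,mid=4 → [14,8,6,15,13,12]
a[mid]=13<15: swap a[3],a[4]; lo=4,mid=5 → [14,8,6,13,15,12]
a[mid]=12<15: swap a[4],a[5]; lo=5,mid=6 → [14,8,6,13,12,15]
end: lo=5, hi=5; a = [14,8,6,13,12,15]

(5, 5)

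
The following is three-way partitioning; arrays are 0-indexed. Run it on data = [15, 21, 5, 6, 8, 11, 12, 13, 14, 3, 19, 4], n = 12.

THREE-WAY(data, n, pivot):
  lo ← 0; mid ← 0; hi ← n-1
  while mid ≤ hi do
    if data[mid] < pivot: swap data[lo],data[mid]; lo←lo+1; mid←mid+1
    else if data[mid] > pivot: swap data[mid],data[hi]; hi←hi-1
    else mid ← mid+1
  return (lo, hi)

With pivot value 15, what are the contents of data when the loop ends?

[4, 5, 6, 8, 11, 12, 13, 14, 3, 15, 19, 21]

lo=0 mid=0 hi=11
15=15: mid=1
21>15: swap(1,11), hi=10 ⇒ [15, 4, 5, 6, 8, 11, 12, 13, 14, 3, 19, 21]
4<15: swap(0,1), lo=1 mid=2 ⇒ [4, 15, 5, 6, 8, 11, 12, 13, 14, 3, 19, 21]
5<15: swap(1,2), lo=2 mid=3 ⇒ [4, 5, 15, 6, 8, 11, 12, 13, 14, 3, 19, 21]
6<15: swap(2,3), lo=3 mid=4 ⇒ [4, 5, 6, 15, 8, 11, 12, 13, 14, 3, 19, 21]
8<15: swap(3,4), lo=4 mid=5 ⇒ [4, 5, 6, 8, 15, 11, 12, 13, 14, 3, 19, 21]
11<15: swap(4,5), lo=5 mid=6 ⇒ [4, 5, 6, 8, 11, 15, 12, 13, 14, 3, 19, 21]
12<15: swap(5,6), lo=6 mid=7 ⇒ [4, 5, 6, 8, 11, 12, 15, 13, 14, 3, 19, 21]
13<15: swap(6,7), lo=7 mid=8 ⇒ [4, 5, 6, 8, 11, 12, 13, 15, 14, 3, 19, 21]
14<15: swap(7,8), lo=8 mid=9 ⇒ [4, 5, 6, 8, 11, 12, 13, 14, 15, 3, 19, 21]
3<15: swap(8,9), lo=9 mid=10 ⇒ [4, 5, 6, 8, 11, 12, 13, 14, 3, 15, 19, 21]
19>15: swap(10,10), hi=9 ⇒ [4, 5, 6, 8, 11, 12, 13, 14, 3, 15, 19, 21]
done. lo=9 hi=9; data=[4, 5, 6, 8, 11, 12, 13, 14, 3, 15, 19, 21]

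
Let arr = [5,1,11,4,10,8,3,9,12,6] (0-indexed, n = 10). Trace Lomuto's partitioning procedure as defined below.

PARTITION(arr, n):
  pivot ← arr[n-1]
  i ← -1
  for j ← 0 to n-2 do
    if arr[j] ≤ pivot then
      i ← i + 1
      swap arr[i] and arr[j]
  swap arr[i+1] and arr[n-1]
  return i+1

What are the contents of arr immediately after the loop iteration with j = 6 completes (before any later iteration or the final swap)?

pivot = arr[9] = 6; i = -1
j=0: arr[0]=5 ≤ 6 → i=0, swap arr[0],arr[0] (no change) → [5,1,11,4,10,8,3,9,12,6]
j=1: arr[1]=1 ≤ 6 → i=1, swap arr[1],arr[1] (no change) → [5,1,11,4,10,8,3,9,12,6]
j=2: arr[2]=11 > 6 → no swap
j=3: arr[3]=4 ≤ 6 → i=2, swap arr[2],arr[3] → [5,1,4,11,10,8,3,9,12,6]
j=4: arr[4]=10 > 6 → no swap
j=5: arr[5]=8 > 6 → no swap
j=6: arr[6]=3 ≤ 6 → i=3, swap arr[3],arr[6] → [5,1,4,3,10,8,11,9,12,6]
(after j=6) arr = [5,1,4,3,10,8,11,9,12,6]

[5,1,4,3,10,8,11,9,12,6]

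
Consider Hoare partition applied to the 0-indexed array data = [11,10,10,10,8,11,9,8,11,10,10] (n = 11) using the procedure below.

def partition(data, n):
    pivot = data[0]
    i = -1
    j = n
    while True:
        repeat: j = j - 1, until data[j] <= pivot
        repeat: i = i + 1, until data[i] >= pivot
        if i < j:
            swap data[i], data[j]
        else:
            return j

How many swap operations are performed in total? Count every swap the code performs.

2

pivot=11
j stops at 10 (10), i stops at 0 (11); swap ⇒ [10,10,10,10,8,11,9,8,11,10,11]
j stops at 9 (10), i stops at 5 (11); swap ⇒ [10,10,10,10,8,10,9,8,11,11,11]
j stops at 8, i stops at 8; i≥j ⇒ return 8. data=[10,10,10,10,8,10,9,8,11,11,11]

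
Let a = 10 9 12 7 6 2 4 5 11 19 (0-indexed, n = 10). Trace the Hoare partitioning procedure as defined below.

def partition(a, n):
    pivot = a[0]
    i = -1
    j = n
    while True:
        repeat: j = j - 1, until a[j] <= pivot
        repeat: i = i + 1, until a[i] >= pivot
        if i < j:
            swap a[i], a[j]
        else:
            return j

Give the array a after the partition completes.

pivot = a[0] = 10; i = -1, j = 10
j→7 (a[7]=5≤10), i→0 (a[0]=10≥10); i<j, swap → 5 9 12 7 6 2 4 10 11 19
j→6 (a[6]=4≤10), i→2 (a[2]=12≥10); i<j, swap → 5 9 4 7 6 2 12 10 11 19
j→5, i→6; i≥j, return j=5. a = 5 9 4 7 6 2 12 10 11 19

5 9 4 7 6 2 12 10 11 19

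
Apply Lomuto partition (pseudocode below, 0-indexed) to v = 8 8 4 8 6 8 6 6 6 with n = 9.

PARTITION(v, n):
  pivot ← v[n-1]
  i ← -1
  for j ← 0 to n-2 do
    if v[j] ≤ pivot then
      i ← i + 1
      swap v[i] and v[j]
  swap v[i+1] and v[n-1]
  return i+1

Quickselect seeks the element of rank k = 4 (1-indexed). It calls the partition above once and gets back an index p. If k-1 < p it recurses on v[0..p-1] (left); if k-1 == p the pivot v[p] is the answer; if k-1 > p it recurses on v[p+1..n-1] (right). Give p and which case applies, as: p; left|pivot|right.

4; left

pivot=6, i=-1
j=0: 8>6, skip
j=1: 8>6, skip
j=2: 4≤6, i=0, swap(0,2) ⇒ 4 8 8 8 6 8 6 6 6
j=3: 8>6, skip
j=4: 6≤6, i=1, swap(1,4) ⇒ 4 6 8 8 8 8 6 6 6
j=5: 8>6, skip
j=6: 6≤6, i=2, swap(2,6) ⇒ 4 6 6 8 8 8 8 6 6
j=7: 6≤6, i=3, swap(3,7) ⇒ 4 6 6 6 8 8 8 8 6
swap(4,8) ⇒ 4 6 6 6 6 8 8 8 8; return 4
p = 4; k-1 = 3 < 4 ⇒ left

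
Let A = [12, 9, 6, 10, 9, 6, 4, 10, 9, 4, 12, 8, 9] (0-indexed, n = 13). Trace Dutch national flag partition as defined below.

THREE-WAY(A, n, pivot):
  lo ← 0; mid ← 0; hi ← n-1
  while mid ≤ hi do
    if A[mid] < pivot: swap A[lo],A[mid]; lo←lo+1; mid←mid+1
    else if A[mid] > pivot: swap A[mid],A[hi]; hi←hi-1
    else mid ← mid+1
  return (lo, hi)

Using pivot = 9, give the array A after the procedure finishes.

pivot = 9; lo=0, mid=0, hi=12
A[mid]=12>9: swap A[0],A[12]; hi=11 → [9, 9, 6, 10, 9, 6, 4, 10, 9, 4, 12, 8, 12]
A[mid]=9=9: mid=1
A[mid]=9=9: mid=2
A[mid]=6<9: swap A[0],A[2]; lo=1,mid=3 → [6, 9, 9, 10, 9, 6, 4, 10, 9, 4, 12, 8, 12]
A[mid]=10>9: swap A[3],A[11]; hi=10 → [6, 9, 9, 8, 9, 6, 4, 10, 9, 4, 12, 10, 12]
A[mid]=8<9: swap A[1],A[3]; lo=2,mid=4 → [6, 8, 9, 9, 9, 6, 4, 10, 9, 4, 12, 10, 12]
A[mid]=9=9: mid=5
A[mid]=6<9: swap A[2],A[5]; lo=3,mid=6 → [6, 8, 6, 9, 9, 9, 4, 10, 9, 4, 12, 10, 12]
A[mid]=4<9: swap A[3],A[6]; lo=4,mid=7 → [6, 8, 6, 4, 9, 9, 9, 10, 9, 4, 12, 10, 12]
A[mid]=10>9: swap A[7],A[10]; hi=9 → [6, 8, 6, 4, 9, 9, 9, 12, 9, 4, 10, 10, 12]
A[mid]=12>9: swap A[7],A[9]; hi=8 → [6, 8, 6, 4, 9, 9, 9, 4, 9, 12, 10, 10, 12]
A[mid]=4<9: swap A[4],A[7]; lo=5,mid=8 → [6, 8, 6, 4, 4, 9, 9, 9, 9, 12, 10, 10, 12]
A[mid]=9=9: mid=9
end: lo=5, hi=8; A = [6, 8, 6, 4, 4, 9, 9, 9, 9, 12, 10, 10, 12]

[6, 8, 6, 4, 4, 9, 9, 9, 9, 12, 10, 10, 12]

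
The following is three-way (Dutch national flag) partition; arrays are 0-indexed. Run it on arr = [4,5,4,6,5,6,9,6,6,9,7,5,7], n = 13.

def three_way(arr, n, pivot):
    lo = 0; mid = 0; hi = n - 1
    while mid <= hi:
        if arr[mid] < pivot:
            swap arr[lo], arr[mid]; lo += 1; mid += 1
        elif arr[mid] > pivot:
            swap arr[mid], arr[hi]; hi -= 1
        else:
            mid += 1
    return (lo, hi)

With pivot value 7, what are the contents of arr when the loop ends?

[4,5,4,6,5,6,6,6,5,7,7,9,9]

pivot = 7; lo=0, mid=0, hi=12
arr[mid]=4<7: swap arr[0],arr[0]; lo=1,mid=1 → [4,5,4,6,5,6,9,6,6,9,7,5,7]
arr[mid]=5<7: swap arr[1],arr[1]; lo=2,mid=2 → [4,5,4,6,5,6,9,6,6,9,7,5,7]
arr[mid]=4<7: swap arr[2],arr[2]; lo=3,mid=3 → [4,5,4,6,5,6,9,6,6,9,7,5,7]
arr[mid]=6<7: swap arr[3],arr[3]; lo=4,mid=4 → [4,5,4,6,5,6,9,6,6,9,7,5,7]
arr[mid]=5<7: swap arr[4],arr[4]; lo=5,mid=5 → [4,5,4,6,5,6,9,6,6,9,7,5,7]
arr[mid]=6<7: swap arr[5],arr[5]; lo=6,mid=6 → [4,5,4,6,5,6,9,6,6,9,7,5,7]
arr[mid]=9>7: swap arr[6],arr[12]; hi=11 → [4,5,4,6,5,6,7,6,6,9,7,5,9]
arr[mid]=7=7: mid=7
arr[mid]=6<7: swap arr[6],arr[7]; lo=7,mid=8 → [4,5,4,6,5,6,6,7,6,9,7,5,9]
arr[mid]=6<7: swap arr[7],arr[8]; lo=8,mid=9 → [4,5,4,6,5,6,6,6,7,9,7,5,9]
arr[mid]=9>7: swap arr[9],arr[11]; hi=10 → [4,5,4,6,5,6,6,6,7,5,7,9,9]
arr[mid]=5<7: swap arr[8],arr[9]; lo=9,mid=10 → [4,5,4,6,5,6,6,6,5,7,7,9,9]
arr[mid]=7=7: mid=11
end: lo=9, hi=10; arr = [4,5,4,6,5,6,6,6,5,7,7,9,9]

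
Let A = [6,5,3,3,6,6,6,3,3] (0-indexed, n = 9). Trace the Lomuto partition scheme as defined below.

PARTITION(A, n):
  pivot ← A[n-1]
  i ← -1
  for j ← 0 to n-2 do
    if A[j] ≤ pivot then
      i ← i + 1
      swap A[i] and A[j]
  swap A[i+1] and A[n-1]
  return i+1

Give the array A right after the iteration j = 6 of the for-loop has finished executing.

pivot = A[8] = 3; i = -1
j=0: A[0]=6 > 3 → no swap
j=1: A[1]=5 > 3 → no swap
j=2: A[2]=3 ≤ 3 → i=0, swap A[0],A[2] → [3,5,6,3,6,6,6,3,3]
j=3: A[3]=3 ≤ 3 → i=1, swap A[1],A[3] → [3,3,6,5,6,6,6,3,3]
j=4: A[4]=6 > 3 → no swap
j=5: A[5]=6 > 3 → no swap
j=6: A[6]=6 > 3 → no swap
(after j=6) A = [3,3,6,5,6,6,6,3,3]

[3,3,6,5,6,6,6,3,3]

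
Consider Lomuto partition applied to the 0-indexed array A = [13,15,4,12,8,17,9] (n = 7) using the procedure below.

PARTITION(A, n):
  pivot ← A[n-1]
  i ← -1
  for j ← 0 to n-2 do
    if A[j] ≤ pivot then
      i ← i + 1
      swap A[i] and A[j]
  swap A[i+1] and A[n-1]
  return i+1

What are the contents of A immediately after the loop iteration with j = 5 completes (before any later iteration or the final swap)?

pivot = A[6] = 9; i = -1
j=0: A[0]=13 > 9 → no swap
j=1: A[1]=15 > 9 → no swap
j=2: A[2]=4 ≤ 9 → i=0, swap A[0],A[2] → [4,15,13,12,8,17,9]
j=3: A[3]=12 > 9 → no swap
j=4: A[4]=8 ≤ 9 → i=1, swap A[1],A[4] → [4,8,13,12,15,17,9]
j=5: A[5]=17 > 9 → no swap
(after j=5) A = [4,8,13,12,15,17,9]

[4,8,13,12,15,17,9]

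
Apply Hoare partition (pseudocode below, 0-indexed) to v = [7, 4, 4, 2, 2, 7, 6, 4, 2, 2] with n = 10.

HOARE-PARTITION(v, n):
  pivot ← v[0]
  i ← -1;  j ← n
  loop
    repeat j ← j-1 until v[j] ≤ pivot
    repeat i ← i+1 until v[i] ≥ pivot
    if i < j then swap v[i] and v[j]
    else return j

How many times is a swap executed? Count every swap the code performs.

pivot=7
j stops at 9 (2), i stops at 0 (7); swap ⇒ [2, 4, 4, 2, 2, 7, 6, 4, 2, 7]
j stops at 8 (2), i stops at 5 (7); swap ⇒ [2, 4, 4, 2, 2, 2, 6, 4, 7, 7]
j stops at 7, i stops at 8; i≥j ⇒ return 7. v=[2, 4, 4, 2, 2, 2, 6, 4, 7, 7]

2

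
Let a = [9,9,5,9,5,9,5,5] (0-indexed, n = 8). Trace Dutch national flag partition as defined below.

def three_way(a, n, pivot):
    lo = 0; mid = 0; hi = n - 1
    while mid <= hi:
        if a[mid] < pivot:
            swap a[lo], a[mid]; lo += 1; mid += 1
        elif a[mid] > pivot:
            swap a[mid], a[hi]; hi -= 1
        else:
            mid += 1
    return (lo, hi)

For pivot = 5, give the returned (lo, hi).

(0, 3)

lo=0 mid=0 hi=7
9>5: swap(0,7), hi=6 ⇒ [5,9,5,9,5,9,5,9]
5=5: mid=1
9>5: swap(1,6), hi=5 ⇒ [5,5,5,9,5,9,9,9]
5=5: mid=2
5=5: mid=3
9>5: swap(3,5), hi=4 ⇒ [5,5,5,9,5,9,9,9]
9>5: swap(3,4), hi=3 ⇒ [5,5,5,5,9,9,9,9]
5=5: mid=4
done. lo=0 hi=3; a=[5,5,5,5,9,9,9,9]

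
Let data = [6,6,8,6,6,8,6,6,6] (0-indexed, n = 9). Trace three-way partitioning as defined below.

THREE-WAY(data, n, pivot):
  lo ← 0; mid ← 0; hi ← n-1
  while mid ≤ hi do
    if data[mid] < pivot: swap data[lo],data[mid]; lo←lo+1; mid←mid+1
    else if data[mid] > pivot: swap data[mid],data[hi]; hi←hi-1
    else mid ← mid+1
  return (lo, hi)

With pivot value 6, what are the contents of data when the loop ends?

lo=0 mid=0 hi=8
6=6: mid=1
6=6: mid=2
8>6: swap(2,8), hi=7 ⇒ [6,6,6,6,6,8,6,6,8]
6=6: mid=3
6=6: mid=4
6=6: mid=5
8>6: swap(5,7), hi=6 ⇒ [6,6,6,6,6,6,6,8,8]
6=6: mid=6
6=6: mid=7
done. lo=0 hi=6; data=[6,6,6,6,6,6,6,8,8]

[6,6,6,6,6,6,6,8,8]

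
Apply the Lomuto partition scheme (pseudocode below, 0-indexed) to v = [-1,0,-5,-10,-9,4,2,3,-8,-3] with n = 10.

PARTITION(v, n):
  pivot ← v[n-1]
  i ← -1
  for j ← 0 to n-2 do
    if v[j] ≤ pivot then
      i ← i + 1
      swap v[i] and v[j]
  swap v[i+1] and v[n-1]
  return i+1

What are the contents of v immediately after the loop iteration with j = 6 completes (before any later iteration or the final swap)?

[-5,-10,-9,0,-1,4,2,3,-8,-3]

pivot = v[9] = -3; i = -1
j=0: v[0]=-1 > -3 → no swap
j=1: v[1]=0 > -3 → no swap
j=2: v[2]=-5 ≤ -3 → i=0, swap v[0],v[2] → [-5,0,-1,-10,-9,4,2,3,-8,-3]
j=3: v[3]=-10 ≤ -3 → i=1, swap v[1],v[3] → [-5,-10,-1,0,-9,4,2,3,-8,-3]
j=4: v[4]=-9 ≤ -3 → i=2, swap v[2],v[4] → [-5,-10,-9,0,-1,4,2,3,-8,-3]
j=5: v[5]=4 > -3 → no swap
j=6: v[6]=2 > -3 → no swap
(after j=6) v = [-5,-10,-9,0,-1,4,2,3,-8,-3]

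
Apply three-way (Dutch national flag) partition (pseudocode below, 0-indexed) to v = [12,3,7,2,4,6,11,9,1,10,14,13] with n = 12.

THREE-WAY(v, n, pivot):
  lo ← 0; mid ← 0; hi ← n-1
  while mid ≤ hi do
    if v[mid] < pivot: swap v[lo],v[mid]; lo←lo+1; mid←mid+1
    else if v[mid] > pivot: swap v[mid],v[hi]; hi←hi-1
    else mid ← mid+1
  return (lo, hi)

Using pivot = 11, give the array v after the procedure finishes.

[10,3,7,2,4,6,9,1,11,14,13,12]

lo=0 mid=0 hi=11
12>11: swap(0,11), hi=10 ⇒ [13,3,7,2,4,6,11,9,1,10,14,12]
13>11: swap(0,10), hi=9 ⇒ [14,3,7,2,4,6,11,9,1,10,13,12]
14>11: swap(0,9), hi=8 ⇒ [10,3,7,2,4,6,11,9,1,14,13,12]
10<11: swap(0,0), lo=1 mid=1 ⇒ [10,3,7,2,4,6,11,9,1,14,13,12]
3<11: swap(1,1), lo=2 mid=2 ⇒ [10,3,7,2,4,6,11,9,1,14,13,12]
7<11: swap(2,2), lo=3 mid=3 ⇒ [10,3,7,2,4,6,11,9,1,14,13,12]
2<11: swap(3,3), lo=4 mid=4 ⇒ [10,3,7,2,4,6,11,9,1,14,13,12]
4<11: swap(4,4), lo=5 mid=5 ⇒ [10,3,7,2,4,6,11,9,1,14,13,12]
6<11: swap(5,5), lo=6 mid=6 ⇒ [10,3,7,2,4,6,11,9,1,14,13,12]
11=11: mid=7
9<11: swap(6,7), lo=7 mid=8 ⇒ [10,3,7,2,4,6,9,11,1,14,13,12]
1<11: swap(7,8), lo=8 mid=9 ⇒ [10,3,7,2,4,6,9,1,11,14,13,12]
done. lo=8 hi=8; v=[10,3,7,2,4,6,9,1,11,14,13,12]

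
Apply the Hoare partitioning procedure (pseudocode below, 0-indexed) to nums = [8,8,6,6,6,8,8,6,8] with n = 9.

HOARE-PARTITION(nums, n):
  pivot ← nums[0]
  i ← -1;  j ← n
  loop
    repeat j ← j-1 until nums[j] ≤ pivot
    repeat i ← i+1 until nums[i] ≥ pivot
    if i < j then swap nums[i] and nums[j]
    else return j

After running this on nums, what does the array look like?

pivot=8
j stops at 8 (8), i stops at 0 (8); swap ⇒ [8,8,6,6,6,8,8,6,8]
j stops at 7 (6), i stops at 1 (8); swap ⇒ [8,6,6,6,6,8,8,8,8]
j stops at 6 (8), i stops at 5 (8); swap ⇒ [8,6,6,6,6,8,8,8,8]
j stops at 5, i stops at 6; i≥j ⇒ return 5. nums=[8,6,6,6,6,8,8,8,8]

[8,6,6,6,6,8,8,8,8]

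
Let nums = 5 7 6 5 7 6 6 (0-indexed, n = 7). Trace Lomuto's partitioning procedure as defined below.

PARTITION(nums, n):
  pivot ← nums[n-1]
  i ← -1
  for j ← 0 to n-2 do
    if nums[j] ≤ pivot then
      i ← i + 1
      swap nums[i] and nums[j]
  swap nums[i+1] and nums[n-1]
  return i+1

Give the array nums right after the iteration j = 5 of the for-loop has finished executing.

5 6 5 6 7 7 6

pivot=6, i=-1
j=0: 5≤6, i=0, swap(0,0) ⇒ 5 7 6 5 7 6 6
j=1: 7>6, skip
j=2: 6≤6, i=1, swap(1,2) ⇒ 5 6 7 5 7 6 6
j=3: 5≤6, i=2, swap(2,3) ⇒ 5 6 5 7 7 6 6
j=4: 7>6, skip
j=5: 6≤6, i=3, swap(3,5) ⇒ 5 6 5 6 7 7 6
(after j=5) nums = 5 6 5 6 7 7 6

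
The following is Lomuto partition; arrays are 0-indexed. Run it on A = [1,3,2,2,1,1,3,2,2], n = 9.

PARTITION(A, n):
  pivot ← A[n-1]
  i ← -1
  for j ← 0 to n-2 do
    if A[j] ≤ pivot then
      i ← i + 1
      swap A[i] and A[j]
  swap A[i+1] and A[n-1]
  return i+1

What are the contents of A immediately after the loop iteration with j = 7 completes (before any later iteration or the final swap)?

[1,2,2,1,1,2,3,3,2]

pivot=2, i=-1
j=0: 1≤2, i=0, swap(0,0) ⇒ [1,3,2,2,1,1,3,2,2]
j=1: 3>2, skip
j=2: 2≤2, i=1, swap(1,2) ⇒ [1,2,3,2,1,1,3,2,2]
j=3: 2≤2, i=2, swap(2,3) ⇒ [1,2,2,3,1,1,3,2,2]
j=4: 1≤2, i=3, swap(3,4) ⇒ [1,2,2,1,3,1,3,2,2]
j=5: 1≤2, i=4, swap(4,5) ⇒ [1,2,2,1,1,3,3,2,2]
j=6: 3>2, skip
j=7: 2≤2, i=5, swap(5,7) ⇒ [1,2,2,1,1,2,3,3,2]
(after j=7) A = [1,2,2,1,1,2,3,3,2]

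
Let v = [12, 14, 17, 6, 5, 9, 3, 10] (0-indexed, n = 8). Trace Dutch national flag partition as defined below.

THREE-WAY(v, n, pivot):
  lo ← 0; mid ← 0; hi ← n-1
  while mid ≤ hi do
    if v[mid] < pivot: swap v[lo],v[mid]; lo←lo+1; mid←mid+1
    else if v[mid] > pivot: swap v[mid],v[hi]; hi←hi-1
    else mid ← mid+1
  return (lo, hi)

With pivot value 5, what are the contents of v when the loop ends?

[3, 5, 6, 17, 9, 14, 10, 12]

lo=0 mid=0 hi=7
12>5: swap(0,7), hi=6 ⇒ [10, 14, 17, 6, 5, 9, 3, 12]
10>5: swap(0,6), hi=5 ⇒ [3, 14, 17, 6, 5, 9, 10, 12]
3<5: swap(0,0), lo=1 mid=1 ⇒ [3, 14, 17, 6, 5, 9, 10, 12]
14>5: swap(1,5), hi=4 ⇒ [3, 9, 17, 6, 5, 14, 10, 12]
9>5: swap(1,4), hi=3 ⇒ [3, 5, 17, 6, 9, 14, 10, 12]
5=5: mid=2
17>5: swap(2,3), hi=2 ⇒ [3, 5, 6, 17, 9, 14, 10, 12]
6>5: swap(2,2), hi=1 ⇒ [3, 5, 6, 17, 9, 14, 10, 12]
done. lo=1 hi=1; v=[3, 5, 6, 17, 9, 14, 10, 12]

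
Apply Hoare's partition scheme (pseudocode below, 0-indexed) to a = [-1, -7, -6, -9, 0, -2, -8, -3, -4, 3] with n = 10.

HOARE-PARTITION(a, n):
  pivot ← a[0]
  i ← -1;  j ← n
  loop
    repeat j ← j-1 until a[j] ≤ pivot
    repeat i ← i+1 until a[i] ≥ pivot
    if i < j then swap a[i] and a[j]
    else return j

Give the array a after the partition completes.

[-4, -7, -6, -9, -3, -2, -8, 0, -1, 3]

pivot=-1
j stops at 8 (-4), i stops at 0 (-1); swap ⇒ [-4, -7, -6, -9, 0, -2, -8, -3, -1, 3]
j stops at 7 (-3), i stops at 4 (0); swap ⇒ [-4, -7, -6, -9, -3, -2, -8, 0, -1, 3]
j stops at 6, i stops at 7; i≥j ⇒ return 6. a=[-4, -7, -6, -9, -3, -2, -8, 0, -1, 3]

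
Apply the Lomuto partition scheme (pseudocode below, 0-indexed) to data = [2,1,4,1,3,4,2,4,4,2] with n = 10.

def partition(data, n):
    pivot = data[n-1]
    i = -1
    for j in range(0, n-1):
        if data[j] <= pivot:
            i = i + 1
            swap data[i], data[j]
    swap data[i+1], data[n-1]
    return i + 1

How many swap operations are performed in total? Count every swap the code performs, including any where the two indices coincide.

5

pivot=2, i=-1
j=0: 2≤2, i=0, swap(0,0) ⇒ [2,1,4,1,3,4,2,4,4,2]
j=1: 1≤2, i=1, swap(1,1) ⇒ [2,1,4,1,3,4,2,4,4,2]
j=2: 4>2, skip
j=3: 1≤2, i=2, swap(2,3) ⇒ [2,1,1,4,3,4,2,4,4,2]
j=4: 3>2, skip
j=5: 4>2, skip
j=6: 2≤2, i=3, swap(3,6) ⇒ [2,1,1,2,3,4,4,4,4,2]
j=7: 4>2, skip
j=8: 4>2, skip
swap(4,9) ⇒ [2,1,1,2,2,4,4,4,4,3]; return 4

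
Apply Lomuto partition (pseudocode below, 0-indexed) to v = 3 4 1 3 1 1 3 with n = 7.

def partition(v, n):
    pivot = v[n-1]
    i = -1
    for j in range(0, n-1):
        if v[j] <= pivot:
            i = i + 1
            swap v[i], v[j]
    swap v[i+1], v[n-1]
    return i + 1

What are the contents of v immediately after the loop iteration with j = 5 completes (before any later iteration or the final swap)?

pivot = v[6] = 3; i = -1
j=0: v[0]=3 ≤ 3 → i=0, swap v[0],v[0] (no change) → 3 4 1 3 1 1 3
j=1: v[1]=4 > 3 → no swap
j=2: v[2]=1 ≤ 3 → i=1, swap v[1],v[2] → 3 1 4 3 1 1 3
j=3: v[3]=3 ≤ 3 → i=2, swap v[2],v[3] → 3 1 3 4 1 1 3
j=4: v[4]=1 ≤ 3 → i=3, swap v[3],v[4] → 3 1 3 1 4 1 3
j=5: v[5]=1 ≤ 3 → i=4, swap v[4],v[5] → 3 1 3 1 1 4 3
(after j=5) v = 3 1 3 1 1 4 3

3 1 3 1 1 4 3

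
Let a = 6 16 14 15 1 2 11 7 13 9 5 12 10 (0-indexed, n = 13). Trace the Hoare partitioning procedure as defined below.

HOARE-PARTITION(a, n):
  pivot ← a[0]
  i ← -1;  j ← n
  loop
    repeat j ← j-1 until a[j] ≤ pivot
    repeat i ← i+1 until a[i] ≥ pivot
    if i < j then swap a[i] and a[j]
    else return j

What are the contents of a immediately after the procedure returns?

5 2 1 15 14 16 11 7 13 9 6 12 10

pivot = a[0] = 6; i = -1, j = 13
j→10 (a[10]=5≤6), i→0 (a[0]=6≥6); i<j, swap → 5 16 14 15 1 2 11 7 13 9 6 12 10
j→5 (a[5]=2≤6), i→1 (a[1]=16≥6); i<j, swap → 5 2 14 15 1 16 11 7 13 9 6 12 10
j→4 (a[4]=1≤6), i→2 (a[2]=14≥6); i<j, swap → 5 2 1 15 14 16 11 7 13 9 6 12 10
j→2, i→3; i≥j, return j=2. a = 5 2 1 15 14 16 11 7 13 9 6 12 10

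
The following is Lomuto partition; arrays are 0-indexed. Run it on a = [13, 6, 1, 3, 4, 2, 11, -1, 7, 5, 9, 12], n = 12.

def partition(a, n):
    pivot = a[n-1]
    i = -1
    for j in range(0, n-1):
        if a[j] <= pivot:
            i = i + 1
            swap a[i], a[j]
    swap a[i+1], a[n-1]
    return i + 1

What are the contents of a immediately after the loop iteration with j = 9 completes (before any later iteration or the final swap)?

[6, 1, 3, 4, 2, 11, -1, 7, 5, 13, 9, 12]

pivot = a[11] = 12; i = -1
j=0: a[0]=13 > 12 → no swap
j=1: a[1]=6 ≤ 12 → i=0, swap a[0],a[1] → [6, 13, 1, 3, 4, 2, 11, -1, 7, 5, 9, 12]
j=2: a[2]=1 ≤ 12 → i=1, swap a[1],a[2] → [6, 1, 13, 3, 4, 2, 11, -1, 7, 5, 9, 12]
j=3: a[3]=3 ≤ 12 → i=2, swap a[2],a[3] → [6, 1, 3, 13, 4, 2, 11, -1, 7, 5, 9, 12]
j=4: a[4]=4 ≤ 12 → i=3, swap a[3],a[4] → [6, 1, 3, 4, 13, 2, 11, -1, 7, 5, 9, 12]
j=5: a[5]=2 ≤ 12 → i=4, swap a[4],a[5] → [6, 1, 3, 4, 2, 13, 11, -1, 7, 5, 9, 12]
j=6: a[6]=11 ≤ 12 → i=5, swap a[5],a[6] → [6, 1, 3, 4, 2, 11, 13, -1, 7, 5, 9, 12]
j=7: a[7]=-1 ≤ 12 → i=6, swap a[6],a[7] → [6, 1, 3, 4, 2, 11, -1, 13, 7, 5, 9, 12]
j=8: a[8]=7 ≤ 12 → i=7, swap a[7],a[8] → [6, 1, 3, 4, 2, 11, -1, 7, 13, 5, 9, 12]
j=9: a[9]=5 ≤ 12 → i=8, swap a[8],a[9] → [6, 1, 3, 4, 2, 11, -1, 7, 5, 13, 9, 12]
(after j=9) a = [6, 1, 3, 4, 2, 11, -1, 7, 5, 13, 9, 12]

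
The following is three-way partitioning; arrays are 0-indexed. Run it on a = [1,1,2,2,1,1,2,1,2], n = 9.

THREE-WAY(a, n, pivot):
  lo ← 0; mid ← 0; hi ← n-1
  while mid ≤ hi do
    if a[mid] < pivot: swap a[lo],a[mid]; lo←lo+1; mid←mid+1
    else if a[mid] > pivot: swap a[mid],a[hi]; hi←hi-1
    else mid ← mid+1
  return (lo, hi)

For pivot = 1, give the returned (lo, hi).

pivot = 1; lo=0, mid=0, hi=8
a[mid]=1=1: mid=1
a[mid]=1=1: mid=2
a[mid]=2>1: swap a[2],a[8]; hi=7 → [1,1,2,2,1,1,2,1,2]
a[mid]=2>1: swap a[2],a[7]; hi=6 → [1,1,1,2,1,1,2,2,2]
a[mid]=1=1: mid=3
a[mid]=2>1: swap a[3],a[6]; hi=5 → [1,1,1,2,1,1,2,2,2]
a[mid]=2>1: swap a[3],a[5]; hi=4 → [1,1,1,1,1,2,2,2,2]
a[mid]=1=1: mid=4
a[mid]=1=1: mid=5
end: lo=0, hi=4; a = [1,1,1,1,1,2,2,2,2]

(0, 4)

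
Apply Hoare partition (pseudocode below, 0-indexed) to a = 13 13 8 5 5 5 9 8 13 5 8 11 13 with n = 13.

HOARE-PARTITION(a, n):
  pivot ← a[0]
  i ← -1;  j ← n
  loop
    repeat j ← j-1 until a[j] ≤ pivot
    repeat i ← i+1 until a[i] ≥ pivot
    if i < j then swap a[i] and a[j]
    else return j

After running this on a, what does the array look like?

pivot = a[0] = 13; i = -1, j = 13
j→12 (a[12]=13≤13), i→0 (a[0]=13≥13); i<j, swap → 13 13 8 5 5 5 9 8 13 5 8 11 13
j→11 (a[11]=11≤13), i→1 (a[1]=13≥13); i<j, swap → 13 11 8 5 5 5 9 8 13 5 8 13 13
j→10 (a[10]=8≤13), i→8 (a[8]=13≥13); i<j, swap → 13 11 8 5 5 5 9 8 8 5 13 13 13
j→9, i→10; i≥j, return j=9. a = 13 11 8 5 5 5 9 8 8 5 13 13 13

13 11 8 5 5 5 9 8 8 5 13 13 13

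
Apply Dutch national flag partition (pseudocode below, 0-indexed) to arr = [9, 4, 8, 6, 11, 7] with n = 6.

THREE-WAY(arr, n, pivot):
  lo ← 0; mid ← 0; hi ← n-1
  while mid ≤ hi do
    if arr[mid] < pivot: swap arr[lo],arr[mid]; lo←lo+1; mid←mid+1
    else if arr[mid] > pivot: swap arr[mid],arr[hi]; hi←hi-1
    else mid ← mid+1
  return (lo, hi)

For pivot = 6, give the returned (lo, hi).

(1, 1)

pivot = 6; lo=0, mid=0, hi=5
arr[mid]=9>6: swap arr[0],arr[5]; hi=4 → [7, 4, 8, 6, 11, 9]
arr[mid]=7>6: swap arr[0],arr[4]; hi=3 → [11, 4, 8, 6, 7, 9]
arr[mid]=11>6: swap arr[0],arr[3]; hi=2 → [6, 4, 8, 11, 7, 9]
arr[mid]=6=6: mid=1
arr[mid]=4<6: swap arr[0],arr[1]; lo=1,mid=2 → [4, 6, 8, 11, 7, 9]
arr[mid]=8>6: swap arr[2],arr[2]; hi=1 → [4, 6, 8, 11, 7, 9]
end: lo=1, hi=1; arr = [4, 6, 8, 11, 7, 9]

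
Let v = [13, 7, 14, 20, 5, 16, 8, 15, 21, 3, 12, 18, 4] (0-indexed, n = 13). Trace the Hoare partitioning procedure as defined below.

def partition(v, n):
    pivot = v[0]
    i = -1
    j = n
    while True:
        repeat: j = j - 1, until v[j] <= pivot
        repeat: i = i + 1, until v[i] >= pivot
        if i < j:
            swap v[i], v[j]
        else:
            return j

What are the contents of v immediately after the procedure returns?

pivot = v[0] = 13; i = -1, j = 13
j→12 (v[12]=4≤13), i→0 (v[0]=13≥13); i<j, swap → [4, 7, 14, 20, 5, 16, 8, 15, 21, 3, 12, 18, 13]
j→10 (v[10]=12≤13), i→2 (v[2]=14≥13); i<j, swap → [4, 7, 12, 20, 5, 16, 8, 15, 21, 3, 14, 18, 13]
j→9 (v[9]=3≤13), i→3 (v[3]=20≥13); i<j, swap → [4, 7, 12, 3, 5, 16, 8, 15, 21, 20, 14, 18, 13]
j→6 (v[6]=8≤13), i→5 (v[5]=16≥13); i<j, swap → [4, 7, 12, 3, 5, 8, 16, 15, 21, 20, 14, 18, 13]
j→5, i→6; i≥j, return j=5. v = [4, 7, 12, 3, 5, 8, 16, 15, 21, 20, 14, 18, 13]

[4, 7, 12, 3, 5, 8, 16, 15, 21, 20, 14, 18, 13]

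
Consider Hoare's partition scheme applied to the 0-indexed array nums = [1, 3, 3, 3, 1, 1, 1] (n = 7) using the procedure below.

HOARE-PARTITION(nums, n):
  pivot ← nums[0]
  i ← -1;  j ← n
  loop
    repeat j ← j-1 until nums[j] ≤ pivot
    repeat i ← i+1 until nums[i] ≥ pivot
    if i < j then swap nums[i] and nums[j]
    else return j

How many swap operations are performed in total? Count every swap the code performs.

3

pivot=1
j stops at 6 (1), i stops at 0 (1); swap ⇒ [1, 3, 3, 3, 1, 1, 1]
j stops at 5 (1), i stops at 1 (3); swap ⇒ [1, 1, 3, 3, 1, 3, 1]
j stops at 4 (1), i stops at 2 (3); swap ⇒ [1, 1, 1, 3, 3, 3, 1]
j stops at 2, i stops at 3; i≥j ⇒ return 2. nums=[1, 1, 1, 3, 3, 3, 1]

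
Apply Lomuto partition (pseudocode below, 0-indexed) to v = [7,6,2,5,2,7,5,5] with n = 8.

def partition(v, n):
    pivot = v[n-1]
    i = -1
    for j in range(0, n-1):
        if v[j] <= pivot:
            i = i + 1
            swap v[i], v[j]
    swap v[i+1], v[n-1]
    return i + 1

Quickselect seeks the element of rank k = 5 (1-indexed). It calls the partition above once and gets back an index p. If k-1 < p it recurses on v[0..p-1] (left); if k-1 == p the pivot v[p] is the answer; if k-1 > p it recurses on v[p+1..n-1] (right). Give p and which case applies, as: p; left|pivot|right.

pivot = v[7] = 5; i = -1
j=0: v[0]=7 > 5 → no swap
j=1: v[1]=6 > 5 → no swap
j=2: v[2]=2 ≤ 5 → i=0, swap v[0],v[2] → [2,6,7,5,2,7,5,5]
j=3: v[3]=5 ≤ 5 → i=1, swap v[1],v[3] → [2,5,7,6,2,7,5,5]
j=4: v[4]=2 ≤ 5 → i=2, swap v[2],v[4] → [2,5,2,6,7,7,5,5]
j=5: v[5]=7 > 5 → no swap
j=6: v[6]=5 ≤ 5 → i=3, swap v[3],v[6] → [2,5,2,5,7,7,6,5]
final swap v[4],v[7] → [2,5,2,5,5,7,6,7]; return 4
p = 4; k-1 = 4 == 4 ⇒ pivot

4; pivot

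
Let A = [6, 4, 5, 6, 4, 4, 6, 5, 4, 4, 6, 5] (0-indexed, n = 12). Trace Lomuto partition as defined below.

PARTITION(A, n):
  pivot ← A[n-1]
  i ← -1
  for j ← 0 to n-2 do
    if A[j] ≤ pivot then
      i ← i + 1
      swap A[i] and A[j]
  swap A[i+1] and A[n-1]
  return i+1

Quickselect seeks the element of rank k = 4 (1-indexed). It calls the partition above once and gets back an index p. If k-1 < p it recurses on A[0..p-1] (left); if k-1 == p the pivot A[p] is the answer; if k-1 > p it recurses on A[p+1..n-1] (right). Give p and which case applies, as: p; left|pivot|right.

pivot=5, i=-1
j=0: 6>5, skip
j=1: 4≤5, i=0, swap(0,1) ⇒ [4, 6, 5, 6, 4, 4, 6, 5, 4, 4, 6, 5]
j=2: 5≤5, i=1, swap(1,2) ⇒ [4, 5, 6, 6, 4, 4, 6, 5, 4, 4, 6, 5]
j=3: 6>5, skip
j=4: 4≤5, i=2, swap(2,4) ⇒ [4, 5, 4, 6, 6, 4, 6, 5, 4, 4, 6, 5]
j=5: 4≤5, i=3, swap(3,5) ⇒ [4, 5, 4, 4, 6, 6, 6, 5, 4, 4, 6, 5]
j=6: 6>5, skip
j=7: 5≤5, i=4, swap(4,7) ⇒ [4, 5, 4, 4, 5, 6, 6, 6, 4, 4, 6, 5]
j=8: 4≤5, i=5, swap(5,8) ⇒ [4, 5, 4, 4, 5, 4, 6, 6, 6, 4, 6, 5]
j=9: 4≤5, i=6, swap(6,9) ⇒ [4, 5, 4, 4, 5, 4, 4, 6, 6, 6, 6, 5]
j=10: 6>5, skip
swap(7,11) ⇒ [4, 5, 4, 4, 5, 4, 4, 5, 6, 6, 6, 6]; return 7
p = 7; k-1 = 3 < 7 ⇒ left

7; left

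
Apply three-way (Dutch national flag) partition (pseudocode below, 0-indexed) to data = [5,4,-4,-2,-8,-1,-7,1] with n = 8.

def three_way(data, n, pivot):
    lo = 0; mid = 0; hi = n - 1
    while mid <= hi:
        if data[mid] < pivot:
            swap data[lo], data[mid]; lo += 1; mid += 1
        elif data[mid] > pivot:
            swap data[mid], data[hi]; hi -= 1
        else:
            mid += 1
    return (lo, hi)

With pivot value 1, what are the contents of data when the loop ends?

[-7,-4,-2,-8,-1,1,4,5]

pivot = 1; lo=0, mid=0, hi=7
data[mid]=5>1: swap data[0],data[7]; hi=6 → [1,4,-4,-2,-8,-1,-7,5]
data[mid]=1=1: mid=1
data[mid]=4>1: swap data[1],data[6]; hi=5 → [1,-7,-4,-2,-8,-1,4,5]
data[mid]=-7<1: swap data[0],data[1]; lo=1,mid=2 → [-7,1,-4,-2,-8,-1,4,5]
data[mid]=-4<1: swap data[1],data[2]; lo=2,mid=3 → [-7,-4,1,-2,-8,-1,4,5]
data[mid]=-2<1: swap data[2],data[3]; lo=3,mid=4 → [-7,-4,-2,1,-8,-1,4,5]
data[mid]=-8<1: swap data[3],data[4]; lo=4,mid=5 → [-7,-4,-2,-8,1,-1,4,5]
data[mid]=-1<1: swap data[4],data[5]; lo=5,mid=6 → [-7,-4,-2,-8,-1,1,4,5]
end: lo=5, hi=5; data = [-7,-4,-2,-8,-1,1,4,5]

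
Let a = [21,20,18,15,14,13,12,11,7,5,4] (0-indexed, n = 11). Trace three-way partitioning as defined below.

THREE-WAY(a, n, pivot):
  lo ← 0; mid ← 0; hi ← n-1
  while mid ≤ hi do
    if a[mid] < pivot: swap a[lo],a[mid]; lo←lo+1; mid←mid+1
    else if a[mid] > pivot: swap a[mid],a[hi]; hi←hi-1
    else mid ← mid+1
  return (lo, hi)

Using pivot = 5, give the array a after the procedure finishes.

[4,5,15,14,13,12,11,7,18,20,21]

pivot = 5; lo=0, mid=0, hi=10
a[mid]=21>5: swap a[0],a[10]; hi=9 → [4,20,18,15,14,13,12,11,7,5,21]
a[mid]=4<5: swap a[0],a[0]; lo=1,mid=1 → [4,20,18,15,14,13,12,11,7,5,21]
a[mid]=20>5: swap a[1],a[9]; hi=8 → [4,5,18,15,14,13,12,11,7,20,21]
a[mid]=5=5: mid=2
a[mid]=18>5: swap a[2],a[8]; hi=7 → [4,5,7,15,14,13,12,11,18,20,21]
a[mid]=7>5: swap a[2],a[7]; hi=6 → [4,5,11,15,14,13,12,7,18,20,21]
a[mid]=11>5: swap a[2],a[6]; hi=5 → [4,5,12,15,14,13,11,7,18,20,21]
a[mid]=12>5: swap a[2],a[5]; hi=4 → [4,5,13,15,14,12,11,7,18,20,21]
a[mid]=13>5: swap a[2],a[4]; hi=3 → [4,5,14,15,13,12,11,7,18,20,21]
a[mid]=14>5: swap a[2],a[3]; hi=2 → [4,5,15,14,13,12,11,7,18,20,21]
a[mid]=15>5: swap a[2],a[2]; hi=1 → [4,5,15,14,13,12,11,7,18,20,21]
end: lo=1, hi=1; a = [4,5,15,14,13,12,11,7,18,20,21]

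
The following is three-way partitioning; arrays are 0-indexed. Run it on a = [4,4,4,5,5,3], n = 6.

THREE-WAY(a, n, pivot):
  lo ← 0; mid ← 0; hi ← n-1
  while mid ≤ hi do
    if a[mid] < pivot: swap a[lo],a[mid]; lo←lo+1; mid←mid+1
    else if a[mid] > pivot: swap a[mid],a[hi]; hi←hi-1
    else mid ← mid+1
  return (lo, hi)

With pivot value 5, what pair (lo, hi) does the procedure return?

pivot = 5; lo=0, mid=0, hi=5
a[mid]=4<5: swap a[0],a[0]; lo=1,mid=1 → [4,4,4,5,5,3]
a[mid]=4<5: swap a[1],a[1]; lo=2,mid=2 → [4,4,4,5,5,3]
a[mid]=4<5: swap a[2],a[2]; lo=3,mid=3 → [4,4,4,5,5,3]
a[mid]=5=5: mid=4
a[mid]=5=5: mid=5
a[mid]=3<5: swap a[3],a[5]; lo=4,mid=6 → [4,4,4,3,5,5]
end: lo=4, hi=5; a = [4,4,4,3,5,5]

(4, 5)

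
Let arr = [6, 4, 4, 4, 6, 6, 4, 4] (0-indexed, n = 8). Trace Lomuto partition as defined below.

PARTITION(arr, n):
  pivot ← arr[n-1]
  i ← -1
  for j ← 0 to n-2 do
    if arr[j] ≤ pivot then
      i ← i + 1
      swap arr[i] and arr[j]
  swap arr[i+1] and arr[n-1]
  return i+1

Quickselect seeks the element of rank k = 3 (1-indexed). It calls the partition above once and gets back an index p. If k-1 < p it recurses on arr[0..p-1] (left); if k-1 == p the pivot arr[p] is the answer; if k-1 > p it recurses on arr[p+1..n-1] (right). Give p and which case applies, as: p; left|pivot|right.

4; left

pivot = arr[7] = 4; i = -1
j=0: arr[0]=6 > 4 → no swap
j=1: arr[1]=4 ≤ 4 → i=0, swap arr[0],arr[1] → [4, 6, 4, 4, 6, 6, 4, 4]
j=2: arr[2]=4 ≤ 4 → i=1, swap arr[1],arr[2] → [4, 4, 6, 4, 6, 6, 4, 4]
j=3: arr[3]=4 ≤ 4 → i=2, swap arr[2],arr[3] → [4, 4, 4, 6, 6, 6, 4, 4]
j=4: arr[4]=6 > 4 → no swap
j=5: arr[5]=6 > 4 → no swap
j=6: arr[6]=4 ≤ 4 → i=3, swap arr[3],arr[6] → [4, 4, 4, 4, 6, 6, 6, 4]
final swap arr[4],arr[7] → [4, 4, 4, 4, 4, 6, 6, 6]; return 4
p = 4; k-1 = 2 < 4 ⇒ left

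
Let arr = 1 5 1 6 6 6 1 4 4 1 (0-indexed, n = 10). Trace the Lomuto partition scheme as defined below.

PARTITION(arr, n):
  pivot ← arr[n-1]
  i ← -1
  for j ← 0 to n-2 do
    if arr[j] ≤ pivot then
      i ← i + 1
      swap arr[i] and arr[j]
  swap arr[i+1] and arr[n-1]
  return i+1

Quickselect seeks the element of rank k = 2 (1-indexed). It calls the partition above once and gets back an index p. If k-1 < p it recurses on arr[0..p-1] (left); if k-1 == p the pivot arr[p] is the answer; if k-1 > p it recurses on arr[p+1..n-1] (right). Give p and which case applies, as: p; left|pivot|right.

3; left

pivot = arr[9] = 1; i = -1
j=0: arr[0]=1 ≤ 1 → i=0, swap arr[0],arr[0] (no change) → 1 5 1 6 6 6 1 4 4 1
j=1: arr[1]=5 > 1 → no swap
j=2: arr[2]=1 ≤ 1 → i=1, swap arr[1],arr[2] → 1 1 5 6 6 6 1 4 4 1
j=3: arr[3]=6 > 1 → no swap
j=4: arr[4]=6 > 1 → no swap
j=5: arr[5]=6 > 1 → no swap
j=6: arr[6]=1 ≤ 1 → i=2, swap arr[2],arr[6] → 1 1 1 6 6 6 5 4 4 1
j=7: arr[7]=4 > 1 → no swap
j=8: arr[8]=4 > 1 → no swap
final swap arr[3],arr[9] → 1 1 1 1 6 6 5 4 4 6; return 3
p = 3; k-1 = 1 < 3 ⇒ left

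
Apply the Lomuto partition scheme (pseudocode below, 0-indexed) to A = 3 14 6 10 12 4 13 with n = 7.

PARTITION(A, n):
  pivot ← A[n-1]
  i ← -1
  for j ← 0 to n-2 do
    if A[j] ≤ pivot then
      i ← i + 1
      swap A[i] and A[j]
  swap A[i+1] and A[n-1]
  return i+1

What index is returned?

5

pivot=13, i=-1
j=0: 3≤13, i=0, swap(0,0) ⇒ 3 14 6 10 12 4 13
j=1: 14>13, skip
j=2: 6≤13, i=1, swap(1,2) ⇒ 3 6 14 10 12 4 13
j=3: 10≤13, i=2, swap(2,3) ⇒ 3 6 10 14 12 4 13
j=4: 12≤13, i=3, swap(3,4) ⇒ 3 6 10 12 14 4 13
j=5: 4≤13, i=4, swap(4,5) ⇒ 3 6 10 12 4 14 13
swap(5,6) ⇒ 3 6 10 12 4 13 14; return 5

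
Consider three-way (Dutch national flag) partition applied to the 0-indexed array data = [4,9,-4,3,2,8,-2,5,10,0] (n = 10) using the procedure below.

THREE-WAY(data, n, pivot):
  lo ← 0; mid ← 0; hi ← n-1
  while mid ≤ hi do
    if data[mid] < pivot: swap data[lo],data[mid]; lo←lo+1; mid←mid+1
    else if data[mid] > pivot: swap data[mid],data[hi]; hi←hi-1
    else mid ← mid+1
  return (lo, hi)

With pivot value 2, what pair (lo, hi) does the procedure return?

pivot = 2; lo=0, mid=0, hi=9
data[mid]=4>2: swap data[0],data[9]; hi=8 → [0,9,-4,3,2,8,-2,5,10,4]
data[mid]=0<2: swap data[0],data[0]; lo=1,mid=1 → [0,9,-4,3,2,8,-2,5,10,4]
data[mid]=9>2: swap data[1],data[8]; hi=7 → [0,10,-4,3,2,8,-2,5,9,4]
data[mid]=10>2: swap data[1],data[7]; hi=6 → [0,5,-4,3,2,8,-2,10,9,4]
data[mid]=5>2: swap data[1],data[6]; hi=5 → [0,-2,-4,3,2,8,5,10,9,4]
data[mid]=-2<2: swap data[1],data[1]; lo=2,mid=2 → [0,-2,-4,3,2,8,5,10,9,4]
data[mid]=-4<2: swap data[2],data[2]; lo=3,mid=3 → [0,-2,-4,3,2,8,5,10,9,4]
data[mid]=3>2: swap data[3],data[5]; hi=4 → [0,-2,-4,8,2,3,5,10,9,4]
data[mid]=8>2: swap data[3],data[4]; hi=3 → [0,-2,-4,2,8,3,5,10,9,4]
data[mid]=2=2: mid=4
end: lo=3, hi=3; data = [0,-2,-4,2,8,3,5,10,9,4]

(3, 3)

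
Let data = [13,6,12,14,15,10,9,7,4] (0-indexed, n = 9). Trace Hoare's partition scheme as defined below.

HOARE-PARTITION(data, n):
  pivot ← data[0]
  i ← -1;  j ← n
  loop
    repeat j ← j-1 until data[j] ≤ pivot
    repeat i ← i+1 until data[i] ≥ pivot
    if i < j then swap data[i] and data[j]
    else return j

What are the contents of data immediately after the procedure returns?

[4,6,12,7,9,10,15,14,13]

pivot = data[0] = 13; i = -1, j = 9
j→8 (data[8]=4≤13), i→0 (data[0]=13≥13); i<j, swap → [4,6,12,14,15,10,9,7,13]
j→7 (data[7]=7≤13), i→3 (data[3]=14≥13); i<j, swap → [4,6,12,7,15,10,9,14,13]
j→6 (data[6]=9≤13), i→4 (data[4]=15≥13); i<j, swap → [4,6,12,7,9,10,15,14,13]
j→5, i→6; i≥j, return j=5. data = [4,6,12,7,9,10,15,14,13]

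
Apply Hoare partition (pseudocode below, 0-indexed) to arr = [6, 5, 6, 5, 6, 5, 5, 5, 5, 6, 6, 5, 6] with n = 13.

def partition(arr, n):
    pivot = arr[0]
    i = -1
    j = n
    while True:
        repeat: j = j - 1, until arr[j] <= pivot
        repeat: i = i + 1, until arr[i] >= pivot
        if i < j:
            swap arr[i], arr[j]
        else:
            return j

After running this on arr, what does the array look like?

[6, 5, 5, 5, 6, 5, 5, 5, 5, 6, 6, 6, 6]

pivot=6
j stops at 12 (6), i stops at 0 (6); swap ⇒ [6, 5, 6, 5, 6, 5, 5, 5, 5, 6, 6, 5, 6]
j stops at 11 (5), i stops at 2 (6); swap ⇒ [6, 5, 5, 5, 6, 5, 5, 5, 5, 6, 6, 6, 6]
j stops at 10 (6), i stops at 4 (6); swap ⇒ [6, 5, 5, 5, 6, 5, 5, 5, 5, 6, 6, 6, 6]
j stops at 9, i stops at 9; i≥j ⇒ return 9. arr=[6, 5, 5, 5, 6, 5, 5, 5, 5, 6, 6, 6, 6]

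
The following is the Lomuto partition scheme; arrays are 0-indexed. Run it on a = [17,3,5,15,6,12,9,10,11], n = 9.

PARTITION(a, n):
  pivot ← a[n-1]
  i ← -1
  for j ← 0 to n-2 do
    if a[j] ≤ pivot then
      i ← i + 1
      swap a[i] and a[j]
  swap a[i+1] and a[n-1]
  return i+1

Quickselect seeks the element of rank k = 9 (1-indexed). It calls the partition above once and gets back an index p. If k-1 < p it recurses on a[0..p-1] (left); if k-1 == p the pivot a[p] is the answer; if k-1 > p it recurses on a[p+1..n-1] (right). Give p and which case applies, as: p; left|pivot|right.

5; right

pivot = a[8] = 11; i = -1
j=0: a[0]=17 > 11 → no swap
j=1: a[1]=3 ≤ 11 → i=0, swap a[0],a[1] → [3,17,5,15,6,12,9,10,11]
j=2: a[2]=5 ≤ 11 → i=1, swap a[1],a[2] → [3,5,17,15,6,12,9,10,11]
j=3: a[3]=15 > 11 → no swap
j=4: a[4]=6 ≤ 11 → i=2, swap a[2],a[4] → [3,5,6,15,17,12,9,10,11]
j=5: a[5]=12 > 11 → no swap
j=6: a[6]=9 ≤ 11 → i=3, swap a[3],a[6] → [3,5,6,9,17,12,15,10,11]
j=7: a[7]=10 ≤ 11 → i=4, swap a[4],a[7] → [3,5,6,9,10,12,15,17,11]
final swap a[5],a[8] → [3,5,6,9,10,11,15,17,12]; return 5
p = 5; k-1 = 8 > 5 ⇒ right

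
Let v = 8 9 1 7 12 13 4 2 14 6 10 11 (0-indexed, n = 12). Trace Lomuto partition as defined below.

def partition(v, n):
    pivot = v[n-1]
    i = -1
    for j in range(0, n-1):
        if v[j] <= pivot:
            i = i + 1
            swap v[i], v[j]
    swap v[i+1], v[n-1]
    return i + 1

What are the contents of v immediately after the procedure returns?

pivot = v[11] = 11; i = -1
j=0: v[0]=8 ≤ 11 → i=0, swap v[0],v[0] (no change) → 8 9 1 7 12 13 4 2 14 6 10 11
j=1: v[1]=9 ≤ 11 → i=1, swap v[1],v[1] (no change) → 8 9 1 7 12 13 4 2 14 6 10 11
j=2: v[2]=1 ≤ 11 → i=2, swap v[2],v[2] (no change) → 8 9 1 7 12 13 4 2 14 6 10 11
j=3: v[3]=7 ≤ 11 → i=3, swap v[3],v[3] (no change) → 8 9 1 7 12 13 4 2 14 6 10 11
j=4: v[4]=12 > 11 → no swap
j=5: v[5]=13 > 11 → no swap
j=6: v[6]=4 ≤ 11 → i=4, swap v[4],v[6] → 8 9 1 7 4 13 12 2 14 6 10 11
j=7: v[7]=2 ≤ 11 → i=5, swap v[5],v[7] → 8 9 1 7 4 2 12 13 14 6 10 11
j=8: v[8]=14 > 11 → no swap
j=9: v[9]=6 ≤ 11 → i=6, swap v[6],v[9] → 8 9 1 7 4 2 6 13 14 12 10 11
j=10: v[10]=10 ≤ 11 → i=7, swap v[7],v[10] → 8 9 1 7 4 2 6 10 14 12 13 11
final swap v[8],v[11] → 8 9 1 7 4 2 6 10 11 12 13 14; return 8

8 9 1 7 4 2 6 10 11 12 13 14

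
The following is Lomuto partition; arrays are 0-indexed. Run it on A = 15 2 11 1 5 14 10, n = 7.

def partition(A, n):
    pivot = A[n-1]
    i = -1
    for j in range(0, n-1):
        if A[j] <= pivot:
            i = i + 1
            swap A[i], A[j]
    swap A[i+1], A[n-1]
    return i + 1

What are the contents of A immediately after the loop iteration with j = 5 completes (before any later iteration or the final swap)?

pivot=10, i=-1
j=0: 15>10, skip
j=1: 2≤10, i=0, swap(0,1) ⇒ 2 15 11 1 5 14 10
j=2: 11>10, skip
j=3: 1≤10, i=1, swap(1,3) ⇒ 2 1 11 15 5 14 10
j=4: 5≤10, i=2, swap(2,4) ⇒ 2 1 5 15 11 14 10
j=5: 14>10, skip
(after j=5) A = 2 1 5 15 11 14 10

2 1 5 15 11 14 10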